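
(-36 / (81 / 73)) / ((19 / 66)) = -6424/57 = -112.70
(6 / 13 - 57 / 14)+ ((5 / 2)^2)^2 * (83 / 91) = 46619/1456 = 32.02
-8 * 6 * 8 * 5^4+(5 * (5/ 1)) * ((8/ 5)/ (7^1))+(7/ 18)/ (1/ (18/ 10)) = -16799551/70 = -239993.59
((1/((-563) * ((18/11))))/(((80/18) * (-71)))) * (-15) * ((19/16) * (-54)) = 16929/5116544 = 0.00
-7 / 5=-1.40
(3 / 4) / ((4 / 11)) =33/16 = 2.06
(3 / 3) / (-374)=-1/374 = 0.00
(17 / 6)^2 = 289/36 = 8.03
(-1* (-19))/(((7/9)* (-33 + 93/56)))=-152/195 = -0.78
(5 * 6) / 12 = 5/2 = 2.50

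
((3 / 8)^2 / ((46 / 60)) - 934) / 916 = -687289/674176 = -1.02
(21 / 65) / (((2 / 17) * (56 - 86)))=-119/1300 = -0.09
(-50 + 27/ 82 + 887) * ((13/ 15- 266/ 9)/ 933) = -3283013/127510 = -25.75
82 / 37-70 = -2508/37 = -67.78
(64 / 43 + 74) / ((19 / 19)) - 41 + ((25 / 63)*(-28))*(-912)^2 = -397387317/43 = -9241565.51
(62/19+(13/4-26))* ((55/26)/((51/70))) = -2850925/50388 = -56.58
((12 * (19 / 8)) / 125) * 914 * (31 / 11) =807519/1375 = 587.29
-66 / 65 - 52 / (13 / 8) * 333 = -692706/65 = -10657.02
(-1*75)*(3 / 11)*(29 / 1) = -593.18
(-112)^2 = 12544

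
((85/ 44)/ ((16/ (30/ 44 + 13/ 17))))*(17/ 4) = 45985/61952 = 0.74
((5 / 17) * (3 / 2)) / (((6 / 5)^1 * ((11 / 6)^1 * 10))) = 15/748 = 0.02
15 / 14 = 1.07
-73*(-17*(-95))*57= -6720015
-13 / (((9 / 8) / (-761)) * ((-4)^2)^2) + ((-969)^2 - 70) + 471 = 270546149/288 = 939396.35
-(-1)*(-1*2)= -2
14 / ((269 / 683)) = 9562/269 = 35.55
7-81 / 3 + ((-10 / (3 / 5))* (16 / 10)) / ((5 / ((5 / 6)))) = -220/9 = -24.44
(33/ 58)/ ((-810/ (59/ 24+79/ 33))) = -427/125280 = 0.00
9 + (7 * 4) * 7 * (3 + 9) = 2361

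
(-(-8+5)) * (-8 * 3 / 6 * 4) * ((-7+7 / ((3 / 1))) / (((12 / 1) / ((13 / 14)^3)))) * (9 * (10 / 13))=5070/49 = 103.47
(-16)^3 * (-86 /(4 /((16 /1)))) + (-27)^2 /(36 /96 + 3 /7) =7049656/5 = 1409931.20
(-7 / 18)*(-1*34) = 119/9 = 13.22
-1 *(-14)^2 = -196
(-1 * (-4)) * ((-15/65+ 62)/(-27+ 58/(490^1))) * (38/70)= -213598/42809 = -4.99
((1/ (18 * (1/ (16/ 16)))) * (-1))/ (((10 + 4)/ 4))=-1/63 = -0.02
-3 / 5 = -0.60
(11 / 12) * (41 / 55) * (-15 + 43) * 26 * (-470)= -701428/3 = -233809.33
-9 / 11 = -0.82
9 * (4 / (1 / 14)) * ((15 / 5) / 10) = 756/5 = 151.20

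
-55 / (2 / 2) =-55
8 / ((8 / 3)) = 3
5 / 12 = 0.42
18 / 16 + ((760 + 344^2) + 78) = 953401/8 = 119175.12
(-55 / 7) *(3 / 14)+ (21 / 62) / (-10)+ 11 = 9.28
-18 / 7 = -2.57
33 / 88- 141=-1125/8 = -140.62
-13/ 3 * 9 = -39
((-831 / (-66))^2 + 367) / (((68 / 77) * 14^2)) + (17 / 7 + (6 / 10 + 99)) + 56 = 67466793/418880 = 161.06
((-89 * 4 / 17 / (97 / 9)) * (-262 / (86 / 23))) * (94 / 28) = 226860822/496349 = 457.06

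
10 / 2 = 5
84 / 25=3.36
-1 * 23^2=-529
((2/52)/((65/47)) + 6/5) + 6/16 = 2167/1352 = 1.60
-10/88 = -5/44 = -0.11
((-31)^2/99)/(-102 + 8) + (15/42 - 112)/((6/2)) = -37.32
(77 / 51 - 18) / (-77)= 841/3927 = 0.21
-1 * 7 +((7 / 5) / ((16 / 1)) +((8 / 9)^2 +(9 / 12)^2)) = -5.56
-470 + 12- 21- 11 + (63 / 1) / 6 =-479.50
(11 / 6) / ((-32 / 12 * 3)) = -11/48 = -0.23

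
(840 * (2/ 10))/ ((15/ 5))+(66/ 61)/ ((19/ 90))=70844/1159 = 61.13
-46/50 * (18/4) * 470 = -9729/5 = -1945.80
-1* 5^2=-25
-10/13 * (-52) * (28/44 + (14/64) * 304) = 29540/11 = 2685.45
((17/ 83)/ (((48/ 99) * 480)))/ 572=17/11048960 = 0.00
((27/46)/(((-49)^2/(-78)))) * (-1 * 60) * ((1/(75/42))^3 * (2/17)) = 202176/8553125 = 0.02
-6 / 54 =-1/9 = -0.11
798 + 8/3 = 2402/3 = 800.67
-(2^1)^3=-8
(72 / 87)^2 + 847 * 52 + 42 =37076902/841 = 44086.68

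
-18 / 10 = -9/5 = -1.80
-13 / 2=-6.50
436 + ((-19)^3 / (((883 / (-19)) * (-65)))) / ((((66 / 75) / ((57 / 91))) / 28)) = 390.75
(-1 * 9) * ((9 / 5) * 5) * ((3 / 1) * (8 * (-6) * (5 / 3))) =19440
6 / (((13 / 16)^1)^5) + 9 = 9633093/371293 = 25.94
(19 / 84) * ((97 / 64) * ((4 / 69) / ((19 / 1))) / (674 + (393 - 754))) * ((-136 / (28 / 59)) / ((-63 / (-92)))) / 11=-97291/765254952 = 0.00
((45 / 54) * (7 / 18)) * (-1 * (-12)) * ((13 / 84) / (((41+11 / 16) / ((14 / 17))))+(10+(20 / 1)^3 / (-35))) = -260226410/306153 = -849.99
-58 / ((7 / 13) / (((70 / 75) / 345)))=-1508/5175 = -0.29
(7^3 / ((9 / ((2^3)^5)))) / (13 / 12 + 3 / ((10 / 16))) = 224788480/1059 = 212264.85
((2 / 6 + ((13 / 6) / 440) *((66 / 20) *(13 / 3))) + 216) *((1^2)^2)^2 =173123/800 = 216.40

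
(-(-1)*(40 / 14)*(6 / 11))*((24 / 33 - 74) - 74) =-194400/847 = -229.52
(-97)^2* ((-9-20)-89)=-1110262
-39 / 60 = -13/20 = -0.65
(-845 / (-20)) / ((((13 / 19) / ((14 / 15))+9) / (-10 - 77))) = -651833/1726 = -377.66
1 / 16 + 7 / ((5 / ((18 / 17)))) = 1.54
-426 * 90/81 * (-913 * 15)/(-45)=-1296460/9 = -144051.11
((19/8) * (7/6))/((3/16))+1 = 142/9 = 15.78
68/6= 34/3 = 11.33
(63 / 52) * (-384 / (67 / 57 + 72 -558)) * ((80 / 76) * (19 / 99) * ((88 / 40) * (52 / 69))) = 204288/635605 = 0.32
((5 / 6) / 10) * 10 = 0.83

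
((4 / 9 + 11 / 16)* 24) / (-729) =-163/4374 = -0.04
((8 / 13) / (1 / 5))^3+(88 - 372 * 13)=-10367356/2197 = -4718.87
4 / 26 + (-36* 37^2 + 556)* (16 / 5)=-10135414/65 = -155929.45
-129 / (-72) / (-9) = -43/216 = -0.20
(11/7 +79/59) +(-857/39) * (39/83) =-254175/34279 = -7.41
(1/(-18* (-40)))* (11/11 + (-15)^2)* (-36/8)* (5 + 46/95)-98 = -803673/7600 = -105.75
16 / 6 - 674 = -671.33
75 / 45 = 5/3 = 1.67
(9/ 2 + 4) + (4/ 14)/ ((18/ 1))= 1073/126 = 8.52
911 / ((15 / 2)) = 1822/15 = 121.47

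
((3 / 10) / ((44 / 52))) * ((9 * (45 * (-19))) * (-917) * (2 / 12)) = 18346419/44 = 416964.07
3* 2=6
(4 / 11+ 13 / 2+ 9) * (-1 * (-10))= 1745/11 = 158.64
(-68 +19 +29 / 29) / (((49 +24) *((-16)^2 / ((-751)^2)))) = -1692003/1168 = -1448.63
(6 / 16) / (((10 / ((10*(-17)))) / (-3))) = 153/8 = 19.12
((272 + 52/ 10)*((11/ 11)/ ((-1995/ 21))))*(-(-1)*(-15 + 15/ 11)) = 756/19 = 39.79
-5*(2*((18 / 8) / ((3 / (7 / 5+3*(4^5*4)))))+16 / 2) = -92210.50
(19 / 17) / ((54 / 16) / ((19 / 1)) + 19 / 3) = 8664/50473 = 0.17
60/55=12/11 = 1.09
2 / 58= 1/29 = 0.03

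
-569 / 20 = -28.45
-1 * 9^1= -9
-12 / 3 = -4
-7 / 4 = -1.75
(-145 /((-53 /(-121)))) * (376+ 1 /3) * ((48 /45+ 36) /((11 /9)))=-200243956/53 = -3778187.85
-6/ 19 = -0.32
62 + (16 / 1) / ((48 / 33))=73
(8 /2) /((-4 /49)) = -49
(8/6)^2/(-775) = -16/6975 = 0.00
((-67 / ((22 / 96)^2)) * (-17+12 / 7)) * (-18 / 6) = -49552128/847 = -58503.10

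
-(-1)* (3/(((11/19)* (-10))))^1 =-57/110 = -0.52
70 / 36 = 35/18 = 1.94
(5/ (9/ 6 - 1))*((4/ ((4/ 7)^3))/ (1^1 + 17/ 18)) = 110.25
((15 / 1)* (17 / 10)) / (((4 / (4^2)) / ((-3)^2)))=918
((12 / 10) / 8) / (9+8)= 3/340 = 0.01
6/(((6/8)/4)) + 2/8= 129/4 = 32.25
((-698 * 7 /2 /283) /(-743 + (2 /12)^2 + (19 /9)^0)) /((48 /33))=241857/30236852 = 0.01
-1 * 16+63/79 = -1201/79 = -15.20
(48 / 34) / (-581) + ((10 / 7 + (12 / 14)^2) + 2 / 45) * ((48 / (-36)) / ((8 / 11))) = -37800794/9333765 = -4.05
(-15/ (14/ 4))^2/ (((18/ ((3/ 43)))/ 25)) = 3750/2107 = 1.78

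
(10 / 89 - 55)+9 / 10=-48049/890 = -53.99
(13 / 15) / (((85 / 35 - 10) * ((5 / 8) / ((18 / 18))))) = -728/3975 = -0.18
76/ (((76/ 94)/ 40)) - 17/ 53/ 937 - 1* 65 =183497378/49661 = 3695.00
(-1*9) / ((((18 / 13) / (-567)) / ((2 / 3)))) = 2457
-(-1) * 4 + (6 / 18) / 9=109/27 = 4.04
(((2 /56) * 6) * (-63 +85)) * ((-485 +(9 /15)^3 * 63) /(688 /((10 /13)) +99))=-1944492/869225 = -2.24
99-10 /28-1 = 1367/14 = 97.64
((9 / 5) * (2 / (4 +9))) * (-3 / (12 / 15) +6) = 81/130 = 0.62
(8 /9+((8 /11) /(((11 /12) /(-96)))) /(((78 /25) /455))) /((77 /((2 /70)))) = -12095032/2934855 = -4.12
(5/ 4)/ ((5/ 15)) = 15/4 = 3.75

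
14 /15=0.93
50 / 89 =0.56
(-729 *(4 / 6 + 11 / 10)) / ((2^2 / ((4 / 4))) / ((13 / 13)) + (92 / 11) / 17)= -802791/2800 = -286.71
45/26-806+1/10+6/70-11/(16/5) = -5878753/7280 = -807.52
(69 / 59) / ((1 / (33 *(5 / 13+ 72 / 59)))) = 2802987/45253 = 61.94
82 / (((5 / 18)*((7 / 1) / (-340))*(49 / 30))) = -3011040/343 = -8778.54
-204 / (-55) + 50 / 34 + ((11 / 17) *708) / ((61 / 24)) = 10575583/57035 = 185.42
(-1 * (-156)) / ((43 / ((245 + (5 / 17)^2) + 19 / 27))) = 99730852/111843 = 891.70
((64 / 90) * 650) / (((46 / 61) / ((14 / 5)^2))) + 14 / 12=9949807/2070 = 4806.67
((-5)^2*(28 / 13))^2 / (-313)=-490000/52897 = -9.26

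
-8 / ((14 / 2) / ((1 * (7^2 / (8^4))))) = -7/512 = -0.01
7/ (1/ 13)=91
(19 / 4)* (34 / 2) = 323/4 = 80.75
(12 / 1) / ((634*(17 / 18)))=108/5389 = 0.02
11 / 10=1.10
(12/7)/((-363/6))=-24/847 = -0.03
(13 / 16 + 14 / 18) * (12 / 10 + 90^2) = 12883.16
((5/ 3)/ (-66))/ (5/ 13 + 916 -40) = -65/2255814 = 0.00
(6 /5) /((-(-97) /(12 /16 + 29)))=357/970 = 0.37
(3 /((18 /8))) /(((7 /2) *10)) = 4/105 = 0.04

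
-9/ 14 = -0.64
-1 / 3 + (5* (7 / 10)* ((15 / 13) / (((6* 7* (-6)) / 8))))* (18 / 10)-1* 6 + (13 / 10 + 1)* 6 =1411/195 = 7.24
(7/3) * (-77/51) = -539/153 = -3.52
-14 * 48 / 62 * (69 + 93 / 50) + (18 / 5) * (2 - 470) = -1900944/775 = -2452.83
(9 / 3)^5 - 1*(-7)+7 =257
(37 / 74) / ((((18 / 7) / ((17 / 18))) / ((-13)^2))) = 20111/648 = 31.04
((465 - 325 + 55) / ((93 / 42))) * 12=1056.77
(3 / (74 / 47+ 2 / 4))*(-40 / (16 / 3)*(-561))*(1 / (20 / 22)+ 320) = 19537947/10 = 1953794.70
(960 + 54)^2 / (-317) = -1028196/317 = -3243.52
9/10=0.90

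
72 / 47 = 1.53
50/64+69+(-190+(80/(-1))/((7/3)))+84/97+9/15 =-16626101/108640 = -153.04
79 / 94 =0.84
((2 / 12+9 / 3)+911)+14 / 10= 27467/30 = 915.57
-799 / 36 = -22.19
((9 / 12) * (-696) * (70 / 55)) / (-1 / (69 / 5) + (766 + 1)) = -252126/291049 = -0.87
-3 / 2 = -1.50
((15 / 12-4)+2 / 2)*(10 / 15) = -7/6 = -1.17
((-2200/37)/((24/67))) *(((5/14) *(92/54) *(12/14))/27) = -4237750/1321677 = -3.21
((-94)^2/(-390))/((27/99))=-48598/585 = -83.07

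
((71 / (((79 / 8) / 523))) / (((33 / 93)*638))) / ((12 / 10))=11511230/831633 = 13.84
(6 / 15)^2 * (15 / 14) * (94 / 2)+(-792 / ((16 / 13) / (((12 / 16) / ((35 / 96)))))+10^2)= -8510/7 = -1215.71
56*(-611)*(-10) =342160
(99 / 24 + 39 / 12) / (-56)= -0.13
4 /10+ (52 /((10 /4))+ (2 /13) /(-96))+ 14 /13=69499/3120 = 22.28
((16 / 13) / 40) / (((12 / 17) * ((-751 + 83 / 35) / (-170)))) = 10115/1021878 = 0.01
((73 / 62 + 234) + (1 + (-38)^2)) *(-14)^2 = 329314.77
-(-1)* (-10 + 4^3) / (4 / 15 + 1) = 810/19 = 42.63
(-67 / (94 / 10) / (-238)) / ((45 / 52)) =1742/50337 = 0.03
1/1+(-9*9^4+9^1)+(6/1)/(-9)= -177119/3 = -59039.67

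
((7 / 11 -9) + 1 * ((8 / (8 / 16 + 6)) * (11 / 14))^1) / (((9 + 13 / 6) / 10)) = -444240/67067 = -6.62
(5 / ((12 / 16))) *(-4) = -80/3 = -26.67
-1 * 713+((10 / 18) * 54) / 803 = -572509/803 = -712.96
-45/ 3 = -15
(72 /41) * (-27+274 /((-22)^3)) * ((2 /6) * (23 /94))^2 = -76115165/241094678 = -0.32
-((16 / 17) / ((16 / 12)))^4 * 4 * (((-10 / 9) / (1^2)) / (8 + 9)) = 92160/1419857 = 0.06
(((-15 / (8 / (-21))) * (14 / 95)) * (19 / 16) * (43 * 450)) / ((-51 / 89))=-232680.19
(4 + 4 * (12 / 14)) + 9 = 115/7 = 16.43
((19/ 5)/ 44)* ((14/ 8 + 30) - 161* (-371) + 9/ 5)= 22710529/4400 = 5161.48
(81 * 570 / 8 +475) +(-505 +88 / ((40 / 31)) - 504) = 106109/20 = 5305.45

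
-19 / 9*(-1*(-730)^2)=10125100/9 = 1125011.11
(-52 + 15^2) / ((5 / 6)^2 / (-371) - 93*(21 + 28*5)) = -2310588/199979413 = -0.01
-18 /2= -9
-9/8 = -1.12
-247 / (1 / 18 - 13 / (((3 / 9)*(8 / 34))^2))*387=13764816/304309 = 45.23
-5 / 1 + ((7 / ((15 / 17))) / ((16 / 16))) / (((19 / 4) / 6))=477/95 = 5.02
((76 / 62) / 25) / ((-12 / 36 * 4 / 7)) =-399/1550 = -0.26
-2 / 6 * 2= -2/3 = -0.67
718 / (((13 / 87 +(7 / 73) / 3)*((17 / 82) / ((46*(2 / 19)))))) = 716682829/7752 = 92451.35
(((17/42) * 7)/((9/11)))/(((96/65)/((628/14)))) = 1908335/18144 = 105.18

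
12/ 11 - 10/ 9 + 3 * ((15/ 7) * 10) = 44536/693 = 64.27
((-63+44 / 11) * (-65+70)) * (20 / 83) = -5900/83 = -71.08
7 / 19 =0.37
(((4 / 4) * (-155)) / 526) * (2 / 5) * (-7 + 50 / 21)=3007/5523 = 0.54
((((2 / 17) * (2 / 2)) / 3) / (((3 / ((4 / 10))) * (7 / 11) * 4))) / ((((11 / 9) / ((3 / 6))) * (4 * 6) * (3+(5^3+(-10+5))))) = 1/3512880 = 0.00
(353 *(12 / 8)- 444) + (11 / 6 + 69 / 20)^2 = 408289/3600 = 113.41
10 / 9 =1.11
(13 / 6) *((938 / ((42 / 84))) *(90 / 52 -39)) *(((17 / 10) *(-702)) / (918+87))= 4497129/25 = 179885.16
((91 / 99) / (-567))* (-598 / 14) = 3887/56133 = 0.07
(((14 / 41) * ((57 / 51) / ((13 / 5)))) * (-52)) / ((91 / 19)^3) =-5212840/75034141 = -0.07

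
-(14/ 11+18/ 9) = -36/11 = -3.27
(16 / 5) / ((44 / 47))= 188/55 = 3.42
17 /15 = 1.13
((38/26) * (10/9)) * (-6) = -380/39 = -9.74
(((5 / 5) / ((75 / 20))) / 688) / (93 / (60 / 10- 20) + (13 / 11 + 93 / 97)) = -7469/86758950 = 0.00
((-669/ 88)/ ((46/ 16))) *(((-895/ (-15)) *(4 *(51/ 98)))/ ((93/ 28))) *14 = -10857424/7843 = -1384.35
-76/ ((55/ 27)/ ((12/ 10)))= -44.77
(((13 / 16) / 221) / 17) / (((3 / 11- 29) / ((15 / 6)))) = -55/2922368 = 0.00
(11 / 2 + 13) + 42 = 121/2 = 60.50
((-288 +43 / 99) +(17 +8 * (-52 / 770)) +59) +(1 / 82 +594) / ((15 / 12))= 37377847/142065 = 263.10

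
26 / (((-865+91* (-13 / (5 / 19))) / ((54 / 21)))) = -130/10423 = -0.01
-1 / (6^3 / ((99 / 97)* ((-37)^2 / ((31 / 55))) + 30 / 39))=-96934735/8443656 = -11.48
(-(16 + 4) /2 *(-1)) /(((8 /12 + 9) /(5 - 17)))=-360/29 = -12.41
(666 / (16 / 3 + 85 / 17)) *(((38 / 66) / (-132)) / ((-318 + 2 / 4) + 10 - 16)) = 2109/2426897 = 0.00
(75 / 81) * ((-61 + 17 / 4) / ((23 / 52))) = -73775/621 = -118.80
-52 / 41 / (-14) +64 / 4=4618/287 = 16.09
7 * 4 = 28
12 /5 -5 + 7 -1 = 17/5 = 3.40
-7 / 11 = -0.64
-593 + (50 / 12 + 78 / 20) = -8774/15 = -584.93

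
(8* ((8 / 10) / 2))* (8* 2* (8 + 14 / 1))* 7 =39424/5 = 7884.80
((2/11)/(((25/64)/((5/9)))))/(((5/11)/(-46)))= -5888/225 = -26.17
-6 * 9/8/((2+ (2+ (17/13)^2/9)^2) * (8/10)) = -312314535/251559088 = -1.24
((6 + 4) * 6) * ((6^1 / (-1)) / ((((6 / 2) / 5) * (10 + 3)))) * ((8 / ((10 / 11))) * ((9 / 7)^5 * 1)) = -1426.96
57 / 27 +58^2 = 3366.11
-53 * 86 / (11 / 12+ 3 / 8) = -109392/31 = -3528.77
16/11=1.45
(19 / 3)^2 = 361/9 = 40.11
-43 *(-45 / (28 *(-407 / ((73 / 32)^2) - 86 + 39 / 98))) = -14436261/34219298 = -0.42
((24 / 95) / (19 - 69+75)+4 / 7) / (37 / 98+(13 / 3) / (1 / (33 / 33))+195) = 406056/139448125 = 0.00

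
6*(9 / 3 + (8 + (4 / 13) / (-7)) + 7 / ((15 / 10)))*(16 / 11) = 136480/1001 = 136.34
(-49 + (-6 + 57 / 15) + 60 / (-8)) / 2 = -587/20 = -29.35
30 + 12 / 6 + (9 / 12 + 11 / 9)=1223/36 = 33.97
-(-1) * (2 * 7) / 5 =2.80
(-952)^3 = -862801408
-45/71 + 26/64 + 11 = 24475/2272 = 10.77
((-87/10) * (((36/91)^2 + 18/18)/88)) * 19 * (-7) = 15830781/1041040 = 15.21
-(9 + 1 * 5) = -14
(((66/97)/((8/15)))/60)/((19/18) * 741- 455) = 99/1523288 = 0.00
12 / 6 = 2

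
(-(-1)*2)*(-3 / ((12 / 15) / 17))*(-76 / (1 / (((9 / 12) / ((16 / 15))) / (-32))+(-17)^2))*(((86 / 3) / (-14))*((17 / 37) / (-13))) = 106250850/36892219 = 2.88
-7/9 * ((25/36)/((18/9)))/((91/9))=-25/936 = -0.03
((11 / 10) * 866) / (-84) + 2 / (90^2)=-642991/56700 = -11.34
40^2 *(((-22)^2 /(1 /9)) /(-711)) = -774400/79 = -9802.53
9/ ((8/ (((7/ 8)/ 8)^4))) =21609/134217728 = 0.00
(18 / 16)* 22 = 99/4 = 24.75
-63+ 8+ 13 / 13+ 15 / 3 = -49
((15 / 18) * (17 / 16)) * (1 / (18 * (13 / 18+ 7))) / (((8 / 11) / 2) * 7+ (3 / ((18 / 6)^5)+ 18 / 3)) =5049/6783200 = 0.00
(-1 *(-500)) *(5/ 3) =2500/3 = 833.33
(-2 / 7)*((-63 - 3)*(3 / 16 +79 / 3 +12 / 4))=15587/28 = 556.68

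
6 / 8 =0.75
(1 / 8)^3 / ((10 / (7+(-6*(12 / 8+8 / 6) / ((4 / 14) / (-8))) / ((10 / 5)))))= 49/1024 = 0.05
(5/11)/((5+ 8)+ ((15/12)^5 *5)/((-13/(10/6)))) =199680/4851473 = 0.04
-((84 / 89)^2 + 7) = -62503/7921 = -7.89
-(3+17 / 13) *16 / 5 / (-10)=448/325 = 1.38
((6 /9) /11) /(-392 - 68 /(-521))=-521/3368706 = 0.00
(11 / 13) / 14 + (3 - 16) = -2355/182 = -12.94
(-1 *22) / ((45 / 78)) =-572/15 = -38.13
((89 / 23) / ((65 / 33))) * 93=273141/1495 = 182.70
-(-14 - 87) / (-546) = -101/546 = -0.18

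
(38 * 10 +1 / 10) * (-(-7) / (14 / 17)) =64617/20 = 3230.85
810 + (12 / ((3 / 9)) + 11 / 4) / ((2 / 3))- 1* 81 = 6297/8 = 787.12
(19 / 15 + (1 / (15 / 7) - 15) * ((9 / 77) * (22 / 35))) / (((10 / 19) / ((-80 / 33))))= -111112/121275 = -0.92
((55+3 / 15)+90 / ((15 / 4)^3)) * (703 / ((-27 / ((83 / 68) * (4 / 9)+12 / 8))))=-37505050/12393 = -3026.31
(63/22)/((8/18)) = 567/88 = 6.44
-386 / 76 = -193/38 = -5.08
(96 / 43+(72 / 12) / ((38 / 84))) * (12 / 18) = 10.33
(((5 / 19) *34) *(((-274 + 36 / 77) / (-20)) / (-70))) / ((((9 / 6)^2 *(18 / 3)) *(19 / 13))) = -2327351/26268165 = -0.09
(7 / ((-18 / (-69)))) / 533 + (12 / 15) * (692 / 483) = 3080293/2574390 = 1.20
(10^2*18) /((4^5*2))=225/256 = 0.88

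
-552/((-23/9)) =216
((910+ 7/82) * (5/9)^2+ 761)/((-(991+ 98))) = -6920237/7233138 = -0.96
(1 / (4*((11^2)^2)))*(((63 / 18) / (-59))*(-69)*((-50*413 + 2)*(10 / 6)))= -2077705/863819 = -2.41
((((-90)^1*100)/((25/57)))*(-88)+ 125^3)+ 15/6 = 3758887.50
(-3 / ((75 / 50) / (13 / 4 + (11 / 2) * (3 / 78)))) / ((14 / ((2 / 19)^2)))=-180/32851 = -0.01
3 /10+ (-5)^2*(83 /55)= 4183/110 = 38.03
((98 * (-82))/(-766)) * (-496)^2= 2580919.81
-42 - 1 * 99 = -141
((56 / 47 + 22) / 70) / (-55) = -0.01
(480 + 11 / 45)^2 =467035321/2025 = 230634.73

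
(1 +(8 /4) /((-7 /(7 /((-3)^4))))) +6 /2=322/81 = 3.98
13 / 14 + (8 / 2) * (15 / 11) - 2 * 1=4.38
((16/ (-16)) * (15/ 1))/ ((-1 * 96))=5/32 = 0.16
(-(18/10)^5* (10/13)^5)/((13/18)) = -7.05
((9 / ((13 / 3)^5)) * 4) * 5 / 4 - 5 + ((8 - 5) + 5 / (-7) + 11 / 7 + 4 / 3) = 1714807/7797153 = 0.22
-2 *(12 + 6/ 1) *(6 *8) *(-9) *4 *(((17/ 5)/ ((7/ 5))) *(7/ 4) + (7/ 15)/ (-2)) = 1249344/5 = 249868.80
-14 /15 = -0.93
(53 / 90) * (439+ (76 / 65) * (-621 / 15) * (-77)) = 71764067/29250 = 2453.47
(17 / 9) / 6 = 17/54 = 0.31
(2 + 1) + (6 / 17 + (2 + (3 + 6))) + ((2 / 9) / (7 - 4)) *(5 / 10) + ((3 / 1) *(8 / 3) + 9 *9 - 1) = 46997/459 = 102.39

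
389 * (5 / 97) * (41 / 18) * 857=68341465/1746 = 39141.73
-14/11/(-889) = 2/1397 = 0.00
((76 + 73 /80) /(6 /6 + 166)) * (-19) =-116907/13360 = -8.75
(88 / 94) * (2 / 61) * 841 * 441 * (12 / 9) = 43516704/2867 = 15178.48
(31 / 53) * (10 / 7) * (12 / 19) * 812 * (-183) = -78968160/1007 = -78419.23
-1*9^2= -81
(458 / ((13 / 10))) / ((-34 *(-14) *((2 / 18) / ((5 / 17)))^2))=2318625/447083 = 5.19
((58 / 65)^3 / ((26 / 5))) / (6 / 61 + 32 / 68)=50582786/210637375 = 0.24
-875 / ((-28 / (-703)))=-87875/4 = -21968.75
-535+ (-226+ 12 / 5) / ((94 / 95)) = -35766/47 = -760.98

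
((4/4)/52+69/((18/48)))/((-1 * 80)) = -9569/4160 = -2.30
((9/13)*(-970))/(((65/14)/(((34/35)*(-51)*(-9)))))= -54496152/845 = -64492.49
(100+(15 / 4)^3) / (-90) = -1.70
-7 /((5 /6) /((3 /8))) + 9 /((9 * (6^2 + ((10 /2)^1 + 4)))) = -563/180 = -3.13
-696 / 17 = -40.94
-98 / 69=-1.42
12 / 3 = 4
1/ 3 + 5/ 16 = 31/48 = 0.65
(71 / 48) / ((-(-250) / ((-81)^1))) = -0.48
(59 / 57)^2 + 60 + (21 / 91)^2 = 61.12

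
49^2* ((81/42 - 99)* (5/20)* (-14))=3262959/4 = 815739.75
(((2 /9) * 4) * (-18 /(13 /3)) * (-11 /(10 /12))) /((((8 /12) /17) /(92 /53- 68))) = -283713408/3445 = -82355.13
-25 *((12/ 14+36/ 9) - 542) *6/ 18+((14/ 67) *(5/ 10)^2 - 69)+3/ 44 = 272847803/61908 = 4407.31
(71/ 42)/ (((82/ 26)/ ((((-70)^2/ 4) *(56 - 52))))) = 323050/123 = 2626.42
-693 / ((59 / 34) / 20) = -471240/59 = -7987.12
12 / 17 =0.71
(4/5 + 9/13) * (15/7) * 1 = 291/91 = 3.20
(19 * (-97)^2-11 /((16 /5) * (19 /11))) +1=178770.01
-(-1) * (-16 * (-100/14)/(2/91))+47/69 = 358847/69 = 5200.68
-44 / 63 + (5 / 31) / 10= -2665/3906 = -0.68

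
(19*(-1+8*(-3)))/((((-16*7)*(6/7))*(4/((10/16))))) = 0.77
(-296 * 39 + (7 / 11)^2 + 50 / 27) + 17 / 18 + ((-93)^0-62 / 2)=-75603599/6534 = -11570.80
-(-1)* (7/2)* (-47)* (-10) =1645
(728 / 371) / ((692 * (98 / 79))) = 1027/449281 = 0.00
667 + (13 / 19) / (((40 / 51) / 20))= 26009/38 = 684.45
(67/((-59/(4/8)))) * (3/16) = -201/1888 = -0.11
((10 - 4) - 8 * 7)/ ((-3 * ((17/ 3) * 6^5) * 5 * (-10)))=-1/132192 = 0.00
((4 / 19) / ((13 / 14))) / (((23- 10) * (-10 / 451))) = -12628/16055 = -0.79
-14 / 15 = -0.93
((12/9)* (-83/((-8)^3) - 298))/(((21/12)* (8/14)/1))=-50831/128 = -397.12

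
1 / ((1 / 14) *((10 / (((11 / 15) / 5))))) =77/375 = 0.21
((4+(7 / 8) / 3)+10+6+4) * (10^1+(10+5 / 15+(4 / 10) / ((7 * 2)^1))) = 623227/1260 = 494.62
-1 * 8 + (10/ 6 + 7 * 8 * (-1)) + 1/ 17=-62.27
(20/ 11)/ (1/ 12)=240/11 = 21.82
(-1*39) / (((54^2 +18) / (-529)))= 6877/978 = 7.03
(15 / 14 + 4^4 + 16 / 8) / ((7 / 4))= 7254/49 = 148.04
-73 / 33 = -2.21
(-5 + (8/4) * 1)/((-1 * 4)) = 3/4 = 0.75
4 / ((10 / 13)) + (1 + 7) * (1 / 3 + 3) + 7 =583/15 = 38.87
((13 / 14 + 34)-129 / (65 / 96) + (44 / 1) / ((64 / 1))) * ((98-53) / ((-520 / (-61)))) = -619119927/757120 = -817.73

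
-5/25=-1/5 = -0.20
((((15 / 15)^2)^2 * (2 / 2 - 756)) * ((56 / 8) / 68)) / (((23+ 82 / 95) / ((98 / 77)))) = -3514525/847858 = -4.15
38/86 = 19/43 = 0.44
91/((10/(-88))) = -4004/5 = -800.80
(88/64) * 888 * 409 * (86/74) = 580371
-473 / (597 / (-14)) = 6622/597 = 11.09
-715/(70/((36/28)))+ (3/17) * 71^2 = 1460175/1666 = 876.46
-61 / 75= -0.81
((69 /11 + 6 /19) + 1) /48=793/5016 = 0.16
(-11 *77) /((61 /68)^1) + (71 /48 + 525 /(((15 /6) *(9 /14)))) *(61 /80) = -162559169/234240 = -693.99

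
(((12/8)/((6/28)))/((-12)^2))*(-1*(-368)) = 161/9 = 17.89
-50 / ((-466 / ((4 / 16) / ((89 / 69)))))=1725/82948 = 0.02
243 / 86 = 2.83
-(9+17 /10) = -107/10 = -10.70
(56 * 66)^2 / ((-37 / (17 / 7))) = -33175296/37 = -896629.62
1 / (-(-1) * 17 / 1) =1/17 = 0.06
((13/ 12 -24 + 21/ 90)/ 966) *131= -3.08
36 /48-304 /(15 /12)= -4849/20 = -242.45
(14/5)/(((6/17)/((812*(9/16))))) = 72471/20 = 3623.55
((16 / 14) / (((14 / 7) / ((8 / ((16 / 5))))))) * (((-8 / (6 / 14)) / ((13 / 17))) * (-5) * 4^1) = 27200/39 = 697.44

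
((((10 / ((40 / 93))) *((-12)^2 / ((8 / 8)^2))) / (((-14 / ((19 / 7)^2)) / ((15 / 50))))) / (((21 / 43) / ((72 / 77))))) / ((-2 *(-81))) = -5774556/924385 = -6.25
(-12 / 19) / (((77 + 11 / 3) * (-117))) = 2/29887 = 0.00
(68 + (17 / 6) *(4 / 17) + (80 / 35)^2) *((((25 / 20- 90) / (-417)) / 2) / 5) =1.57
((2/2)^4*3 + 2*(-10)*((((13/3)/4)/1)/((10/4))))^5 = -5843.03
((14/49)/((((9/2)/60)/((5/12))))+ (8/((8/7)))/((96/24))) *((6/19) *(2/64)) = 841/25536 = 0.03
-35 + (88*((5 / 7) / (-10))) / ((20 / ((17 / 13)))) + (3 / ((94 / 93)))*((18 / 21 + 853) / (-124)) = -1364951/24440 = -55.85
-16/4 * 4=-16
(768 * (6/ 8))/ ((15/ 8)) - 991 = -3419/5 = -683.80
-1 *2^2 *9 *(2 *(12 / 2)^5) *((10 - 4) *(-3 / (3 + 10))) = 10077696/13 = 775207.38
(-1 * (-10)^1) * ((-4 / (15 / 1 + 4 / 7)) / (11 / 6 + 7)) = -1680/5777 = -0.29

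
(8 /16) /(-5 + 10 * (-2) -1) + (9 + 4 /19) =9081/988 = 9.19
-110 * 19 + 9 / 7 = -14621/7 = -2088.71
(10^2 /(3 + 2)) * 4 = 80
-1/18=-0.06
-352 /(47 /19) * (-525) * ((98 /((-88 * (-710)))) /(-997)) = -391020/3326989 = -0.12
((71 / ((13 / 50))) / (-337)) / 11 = -3550/48191 = -0.07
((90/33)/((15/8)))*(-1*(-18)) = 288/11 = 26.18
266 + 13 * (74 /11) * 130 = 127986/11 = 11635.09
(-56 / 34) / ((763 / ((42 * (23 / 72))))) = -161/5559 = -0.03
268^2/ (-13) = -5524.92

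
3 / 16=0.19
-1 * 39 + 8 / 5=-187/5 = -37.40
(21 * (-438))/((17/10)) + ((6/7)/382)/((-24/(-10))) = -491908955/90916 = -5410.59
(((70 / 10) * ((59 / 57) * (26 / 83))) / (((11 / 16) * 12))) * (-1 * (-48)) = 687232/52041 = 13.21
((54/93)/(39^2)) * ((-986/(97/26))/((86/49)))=-96628/1680913 = -0.06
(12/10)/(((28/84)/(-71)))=-255.60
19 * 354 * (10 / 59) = 1140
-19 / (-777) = 19/777 = 0.02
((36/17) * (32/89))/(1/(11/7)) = 12672/10591 = 1.20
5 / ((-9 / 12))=-20/3 = -6.67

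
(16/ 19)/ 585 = 16/11115 = 0.00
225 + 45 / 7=1620/7 = 231.43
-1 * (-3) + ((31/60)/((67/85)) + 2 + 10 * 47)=382427/804 = 475.66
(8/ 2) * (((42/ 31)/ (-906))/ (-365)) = 28/1708565 = 0.00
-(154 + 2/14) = -1079/7 = -154.14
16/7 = 2.29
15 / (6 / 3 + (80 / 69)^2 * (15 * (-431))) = -23805/13788826 = 0.00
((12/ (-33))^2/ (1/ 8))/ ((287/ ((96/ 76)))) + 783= 516636651/659813 = 783.00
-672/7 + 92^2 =8368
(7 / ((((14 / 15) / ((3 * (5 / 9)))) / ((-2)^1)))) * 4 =-100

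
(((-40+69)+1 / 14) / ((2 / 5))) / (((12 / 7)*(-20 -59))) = -2035/3792 = -0.54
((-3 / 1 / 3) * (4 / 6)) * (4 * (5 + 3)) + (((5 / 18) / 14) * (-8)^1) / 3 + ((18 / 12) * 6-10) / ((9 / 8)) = -4210/189 = -22.28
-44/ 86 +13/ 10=0.79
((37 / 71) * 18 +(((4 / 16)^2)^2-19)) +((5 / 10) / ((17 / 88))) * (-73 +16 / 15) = -907491911/4634880 = -195.80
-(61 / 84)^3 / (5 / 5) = -226981/592704 = -0.38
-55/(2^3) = -55/8 = -6.88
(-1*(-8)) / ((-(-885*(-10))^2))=-2/19580625 = 0.00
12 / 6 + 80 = 82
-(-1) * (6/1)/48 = 1/8 = 0.12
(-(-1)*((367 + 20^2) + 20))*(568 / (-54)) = -223508/27 = -8278.07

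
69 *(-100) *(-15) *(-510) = -52785000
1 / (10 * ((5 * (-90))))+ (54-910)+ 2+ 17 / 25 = -3839941/4500 = -853.32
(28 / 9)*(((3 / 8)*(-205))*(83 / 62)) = -119105/372 = -320.17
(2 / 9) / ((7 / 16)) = 0.51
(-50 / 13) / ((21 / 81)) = -1350/91 = -14.84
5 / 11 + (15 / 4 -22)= -783/44 = -17.80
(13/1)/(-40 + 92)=1/4 = 0.25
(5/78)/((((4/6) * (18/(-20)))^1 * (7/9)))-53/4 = -13.39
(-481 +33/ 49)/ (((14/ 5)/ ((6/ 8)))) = -128.66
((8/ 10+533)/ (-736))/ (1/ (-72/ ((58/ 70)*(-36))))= -18683/10672 = -1.75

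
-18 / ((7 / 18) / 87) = -28188/7 = -4026.86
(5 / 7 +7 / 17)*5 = 670/119 = 5.63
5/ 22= 0.23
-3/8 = -0.38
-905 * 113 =-102265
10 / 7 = 1.43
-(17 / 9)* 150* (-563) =478550/3 = 159516.67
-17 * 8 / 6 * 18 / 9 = -136/3 = -45.33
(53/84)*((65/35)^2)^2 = 1513733/201684 = 7.51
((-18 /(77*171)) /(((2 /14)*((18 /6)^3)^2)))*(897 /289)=-598/14677443 = 0.00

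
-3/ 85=-0.04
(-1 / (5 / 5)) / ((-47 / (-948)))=-948/47 = -20.17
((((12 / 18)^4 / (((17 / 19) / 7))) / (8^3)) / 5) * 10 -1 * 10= -220187/22032 = -9.99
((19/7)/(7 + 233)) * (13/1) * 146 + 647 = 561511/840 = 668.47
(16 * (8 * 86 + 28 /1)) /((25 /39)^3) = 43491.74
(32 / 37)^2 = 1024/1369 = 0.75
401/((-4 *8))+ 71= 1871/32 = 58.47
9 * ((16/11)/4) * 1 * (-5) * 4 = -720/11 = -65.45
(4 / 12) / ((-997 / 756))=-252/997 = -0.25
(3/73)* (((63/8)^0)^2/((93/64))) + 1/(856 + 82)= 62295/2122694 = 0.03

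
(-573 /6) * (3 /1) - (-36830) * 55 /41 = 4027807/82 = 49119.60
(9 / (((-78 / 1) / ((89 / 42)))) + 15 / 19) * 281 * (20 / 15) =1059089/5187 = 204.18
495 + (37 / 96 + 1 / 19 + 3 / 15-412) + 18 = 926939/9120 = 101.64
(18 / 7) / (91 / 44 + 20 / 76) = 15048/13643 = 1.10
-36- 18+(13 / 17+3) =-854/17 = -50.24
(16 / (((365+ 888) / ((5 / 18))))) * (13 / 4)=130/11277 = 0.01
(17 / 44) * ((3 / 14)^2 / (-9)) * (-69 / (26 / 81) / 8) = 95013/1793792 = 0.05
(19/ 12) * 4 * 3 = 19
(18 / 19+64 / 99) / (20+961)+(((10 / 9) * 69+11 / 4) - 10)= 512379463/7381044 = 69.42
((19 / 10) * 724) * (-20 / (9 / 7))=-192584/9 = -21398.22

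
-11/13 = -0.85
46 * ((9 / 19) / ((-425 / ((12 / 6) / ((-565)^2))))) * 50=-1656/103109675 = 0.00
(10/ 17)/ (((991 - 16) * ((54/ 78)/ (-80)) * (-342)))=16/78489 = 0.00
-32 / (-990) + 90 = 44566/495 = 90.03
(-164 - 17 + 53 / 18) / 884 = -3205/15912 = -0.20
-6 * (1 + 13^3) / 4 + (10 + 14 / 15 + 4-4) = -49291/15 = -3286.07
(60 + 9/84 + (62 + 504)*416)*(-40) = -65944510/7 = -9420644.29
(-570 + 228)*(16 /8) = -684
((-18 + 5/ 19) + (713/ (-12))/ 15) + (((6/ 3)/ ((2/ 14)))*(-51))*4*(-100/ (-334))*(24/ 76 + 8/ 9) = -1051.81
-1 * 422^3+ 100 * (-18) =-75153248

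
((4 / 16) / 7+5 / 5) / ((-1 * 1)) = -29/28 = -1.04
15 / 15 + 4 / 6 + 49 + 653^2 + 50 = 1279529/3 = 426509.67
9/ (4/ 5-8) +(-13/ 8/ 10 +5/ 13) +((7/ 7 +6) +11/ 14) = 6.76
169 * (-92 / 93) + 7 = -14897/93 = -160.18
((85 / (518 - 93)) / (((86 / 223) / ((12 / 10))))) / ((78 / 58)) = 6467/13975 = 0.46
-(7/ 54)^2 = -49/2916 = -0.02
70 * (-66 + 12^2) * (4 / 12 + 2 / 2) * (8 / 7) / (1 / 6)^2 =299520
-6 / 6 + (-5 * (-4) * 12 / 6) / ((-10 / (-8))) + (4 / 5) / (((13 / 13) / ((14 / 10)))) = 32.12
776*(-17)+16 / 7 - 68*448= -305576/7 = -43653.71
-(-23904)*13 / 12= 25896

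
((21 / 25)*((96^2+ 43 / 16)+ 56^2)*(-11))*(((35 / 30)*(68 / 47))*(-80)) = 724518410/47 = 15415285.32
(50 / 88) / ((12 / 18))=75/88 = 0.85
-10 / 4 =-2.50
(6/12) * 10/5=1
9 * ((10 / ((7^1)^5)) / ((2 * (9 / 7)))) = 5/2401 = 0.00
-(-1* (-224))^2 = -50176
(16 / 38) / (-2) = -4/19 = -0.21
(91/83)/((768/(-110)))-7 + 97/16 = -34885/31872 = -1.09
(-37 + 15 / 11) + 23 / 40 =-15427/440 = -35.06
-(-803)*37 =29711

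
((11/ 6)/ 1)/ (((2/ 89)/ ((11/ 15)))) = 59.83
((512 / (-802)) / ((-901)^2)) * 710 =-181760/325532201 = 0.00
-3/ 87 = -1/29 = -0.03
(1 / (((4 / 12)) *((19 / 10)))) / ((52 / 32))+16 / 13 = 544/247 = 2.20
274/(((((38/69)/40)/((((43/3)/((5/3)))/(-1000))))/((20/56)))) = -61.12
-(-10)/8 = 5/4 = 1.25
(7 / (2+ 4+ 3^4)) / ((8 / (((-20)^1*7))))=-245/174 = -1.41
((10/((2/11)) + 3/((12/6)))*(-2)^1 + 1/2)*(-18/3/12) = 225/4 = 56.25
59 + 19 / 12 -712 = -7817/12 = -651.42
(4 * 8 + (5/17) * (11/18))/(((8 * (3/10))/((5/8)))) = 246175/29376 = 8.38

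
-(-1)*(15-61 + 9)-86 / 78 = -38.10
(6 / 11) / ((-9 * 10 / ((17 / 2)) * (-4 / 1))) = 17/1320 = 0.01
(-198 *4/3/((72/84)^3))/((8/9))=-3773/8 = -471.62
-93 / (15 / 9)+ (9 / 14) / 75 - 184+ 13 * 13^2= 685023/350 = 1957.21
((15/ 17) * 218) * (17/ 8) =1635/4 = 408.75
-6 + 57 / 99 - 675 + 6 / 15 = -112204/165 = -680.02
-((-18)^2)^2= -104976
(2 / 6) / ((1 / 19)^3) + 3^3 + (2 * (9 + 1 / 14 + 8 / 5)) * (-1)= 240659/105 = 2291.99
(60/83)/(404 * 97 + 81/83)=12/650537 = 0.00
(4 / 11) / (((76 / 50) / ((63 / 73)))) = 0.21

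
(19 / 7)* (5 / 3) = 95/21 = 4.52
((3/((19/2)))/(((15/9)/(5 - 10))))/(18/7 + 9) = -14/171 = -0.08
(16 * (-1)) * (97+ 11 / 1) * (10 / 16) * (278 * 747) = -224279280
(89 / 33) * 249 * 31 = 228997/11 = 20817.91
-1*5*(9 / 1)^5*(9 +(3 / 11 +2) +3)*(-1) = 46353465/11 = 4213951.36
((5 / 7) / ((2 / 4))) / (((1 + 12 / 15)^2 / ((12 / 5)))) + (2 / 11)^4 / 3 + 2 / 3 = 4773974/2767149 = 1.73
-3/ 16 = -0.19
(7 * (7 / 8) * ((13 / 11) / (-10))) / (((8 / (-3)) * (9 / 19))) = 12103/21120 = 0.57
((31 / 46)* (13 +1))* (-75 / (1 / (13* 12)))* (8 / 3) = -6770400/23 = -294365.22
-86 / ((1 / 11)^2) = -10406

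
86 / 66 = 43/33 = 1.30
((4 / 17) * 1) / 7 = 4/119 = 0.03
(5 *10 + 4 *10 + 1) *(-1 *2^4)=-1456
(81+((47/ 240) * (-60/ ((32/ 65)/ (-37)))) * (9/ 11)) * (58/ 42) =10936509/9856 = 1109.63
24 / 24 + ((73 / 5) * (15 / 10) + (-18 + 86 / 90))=527/90 = 5.86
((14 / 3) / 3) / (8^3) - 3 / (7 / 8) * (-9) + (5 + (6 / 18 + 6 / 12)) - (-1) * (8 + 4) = 785329/16128 = 48.69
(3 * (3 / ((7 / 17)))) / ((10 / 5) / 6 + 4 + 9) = 459/280 = 1.64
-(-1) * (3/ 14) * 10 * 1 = 15/7 = 2.14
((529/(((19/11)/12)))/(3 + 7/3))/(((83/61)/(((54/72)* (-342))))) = -86255037/664 = -129902.16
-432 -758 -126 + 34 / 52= -34199/26 = -1315.35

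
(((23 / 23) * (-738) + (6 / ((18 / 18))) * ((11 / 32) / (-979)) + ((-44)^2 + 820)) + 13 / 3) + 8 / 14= 60492881/29904 = 2022.90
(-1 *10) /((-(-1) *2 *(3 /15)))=-25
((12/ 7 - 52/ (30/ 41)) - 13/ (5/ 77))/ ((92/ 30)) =-28303/322 = -87.90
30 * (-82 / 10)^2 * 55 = 110946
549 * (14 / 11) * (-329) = -2528694/11 = -229881.27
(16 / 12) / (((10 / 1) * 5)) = 2/75 = 0.03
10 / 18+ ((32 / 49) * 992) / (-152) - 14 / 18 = -37574/8379 = -4.48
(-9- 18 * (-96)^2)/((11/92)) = -15262524/11 = -1387502.18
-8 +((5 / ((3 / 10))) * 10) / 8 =77/6 = 12.83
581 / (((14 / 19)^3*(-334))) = -569297/130928 = -4.35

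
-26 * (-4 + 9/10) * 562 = 226486/5 = 45297.20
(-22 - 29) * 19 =-969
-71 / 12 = -5.92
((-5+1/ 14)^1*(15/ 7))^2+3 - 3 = 1071225/9604 = 111.54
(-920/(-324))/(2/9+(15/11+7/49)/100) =442750/36999 = 11.97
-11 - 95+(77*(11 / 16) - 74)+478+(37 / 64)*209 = 30193/64 = 471.77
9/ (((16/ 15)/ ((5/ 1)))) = 675/16 = 42.19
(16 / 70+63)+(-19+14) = 2038/35 = 58.23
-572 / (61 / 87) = -49764/61 = -815.80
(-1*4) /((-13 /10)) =40/13 = 3.08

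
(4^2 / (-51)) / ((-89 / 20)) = 320/4539 = 0.07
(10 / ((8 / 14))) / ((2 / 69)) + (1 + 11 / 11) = 2423/4 = 605.75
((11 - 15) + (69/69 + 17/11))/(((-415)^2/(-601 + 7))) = 864/172225 = 0.01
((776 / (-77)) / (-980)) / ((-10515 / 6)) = -388/66121825 = 0.00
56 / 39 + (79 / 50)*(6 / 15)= 10081/4875 = 2.07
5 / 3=1.67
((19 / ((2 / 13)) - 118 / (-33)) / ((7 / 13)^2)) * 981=463490781/1078 = 429954.34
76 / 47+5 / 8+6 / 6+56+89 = 55739/376 = 148.24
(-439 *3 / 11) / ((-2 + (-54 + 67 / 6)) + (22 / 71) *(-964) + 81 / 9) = 561042/1567643 = 0.36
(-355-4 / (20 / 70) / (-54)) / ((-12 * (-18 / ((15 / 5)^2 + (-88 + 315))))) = -282551/729 = -387.59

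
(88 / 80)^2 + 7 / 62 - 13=-36199/3100 = -11.68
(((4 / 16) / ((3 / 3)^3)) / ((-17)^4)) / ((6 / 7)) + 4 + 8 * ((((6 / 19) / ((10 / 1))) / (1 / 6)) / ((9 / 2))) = 825856313/190427880 = 4.34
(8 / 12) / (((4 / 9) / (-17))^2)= 7803/8 = 975.38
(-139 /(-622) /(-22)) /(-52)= 139/711568 = 0.00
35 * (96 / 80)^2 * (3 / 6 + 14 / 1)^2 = 52983/5 = 10596.60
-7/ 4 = -1.75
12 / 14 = 6/7 = 0.86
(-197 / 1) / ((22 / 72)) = -7092/11 = -644.73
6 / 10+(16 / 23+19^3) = 788934/115 = 6860.30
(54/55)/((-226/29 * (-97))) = 783/602855 = 0.00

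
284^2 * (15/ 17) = 1209840/17 = 71167.06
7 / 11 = 0.64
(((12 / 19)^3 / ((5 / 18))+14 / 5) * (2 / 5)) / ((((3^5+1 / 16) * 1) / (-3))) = -2440896/133373255 = -0.02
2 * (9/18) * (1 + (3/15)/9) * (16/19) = 736/855 = 0.86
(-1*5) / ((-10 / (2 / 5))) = 1/5 = 0.20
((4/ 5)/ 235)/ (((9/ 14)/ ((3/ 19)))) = 56/66975 = 0.00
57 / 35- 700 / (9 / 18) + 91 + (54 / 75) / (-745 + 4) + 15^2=-46785547/43225 = -1082.37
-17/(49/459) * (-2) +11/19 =297053/931 = 319.07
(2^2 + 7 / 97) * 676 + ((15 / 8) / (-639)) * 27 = 151662995/55096 = 2752.70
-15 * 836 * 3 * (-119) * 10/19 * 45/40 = 2650725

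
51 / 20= 2.55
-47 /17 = -2.76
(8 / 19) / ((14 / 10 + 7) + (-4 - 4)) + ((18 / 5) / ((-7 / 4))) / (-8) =1.31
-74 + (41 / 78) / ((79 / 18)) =-75875/1027 = -73.88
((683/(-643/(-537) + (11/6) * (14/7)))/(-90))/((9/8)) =-122257/88155 = -1.39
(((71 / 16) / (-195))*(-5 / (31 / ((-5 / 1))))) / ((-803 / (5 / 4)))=1775/62132928 = 0.00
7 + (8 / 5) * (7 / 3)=161/15 = 10.73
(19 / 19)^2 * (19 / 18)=19/18 = 1.06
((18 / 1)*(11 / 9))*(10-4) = 132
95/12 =7.92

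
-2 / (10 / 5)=-1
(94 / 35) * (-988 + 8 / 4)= -92684/35 = -2648.11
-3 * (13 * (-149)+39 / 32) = 185835/32 = 5807.34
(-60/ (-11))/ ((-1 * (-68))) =15/187 = 0.08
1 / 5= 0.20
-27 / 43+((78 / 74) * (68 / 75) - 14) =-543813/39775 = -13.67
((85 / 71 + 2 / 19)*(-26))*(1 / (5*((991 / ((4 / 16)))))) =-22841/13368590 = 0.00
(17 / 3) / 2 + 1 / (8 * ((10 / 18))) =367/120 = 3.06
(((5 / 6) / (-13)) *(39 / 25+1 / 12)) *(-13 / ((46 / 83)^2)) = 3396277/761760 = 4.46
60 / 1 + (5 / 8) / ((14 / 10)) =3385/56 = 60.45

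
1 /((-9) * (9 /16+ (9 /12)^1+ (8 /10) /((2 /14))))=-80/4977 = -0.02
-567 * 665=-377055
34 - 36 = -2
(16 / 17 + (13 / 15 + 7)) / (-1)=-2246/255 = -8.81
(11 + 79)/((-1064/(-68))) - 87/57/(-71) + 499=4766575/9443 = 504.77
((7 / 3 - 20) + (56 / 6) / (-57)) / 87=-3049/14877 = -0.20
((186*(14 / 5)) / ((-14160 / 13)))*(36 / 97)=-25389/143075 = -0.18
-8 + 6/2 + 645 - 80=560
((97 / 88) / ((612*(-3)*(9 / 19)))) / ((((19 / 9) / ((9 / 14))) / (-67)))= 6499/251328 = 0.03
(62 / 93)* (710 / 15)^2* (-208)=-8388224/27 = -310674.96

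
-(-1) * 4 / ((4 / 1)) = 1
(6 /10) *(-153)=-459/5 = -91.80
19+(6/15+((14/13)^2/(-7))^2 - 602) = -83194273/142805 = -582.57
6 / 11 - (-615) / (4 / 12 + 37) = 20967/1232 = 17.02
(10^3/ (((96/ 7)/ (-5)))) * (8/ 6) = -4375/9 = -486.11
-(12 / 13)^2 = -144/169 = -0.85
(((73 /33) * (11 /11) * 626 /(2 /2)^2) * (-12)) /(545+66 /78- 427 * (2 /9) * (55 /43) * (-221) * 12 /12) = -0.61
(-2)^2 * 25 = 100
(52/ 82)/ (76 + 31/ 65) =1690/203811 = 0.01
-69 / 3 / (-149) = 23/149 = 0.15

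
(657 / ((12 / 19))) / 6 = 1387/8 = 173.38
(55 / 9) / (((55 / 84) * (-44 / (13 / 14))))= -13/66 = -0.20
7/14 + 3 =7/2 = 3.50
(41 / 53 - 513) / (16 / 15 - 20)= 101805/3763 = 27.05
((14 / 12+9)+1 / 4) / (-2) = -125/24 = -5.21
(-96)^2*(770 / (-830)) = -709632/83 = -8549.78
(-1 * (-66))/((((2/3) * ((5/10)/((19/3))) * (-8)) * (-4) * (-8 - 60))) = -627/1088 = -0.58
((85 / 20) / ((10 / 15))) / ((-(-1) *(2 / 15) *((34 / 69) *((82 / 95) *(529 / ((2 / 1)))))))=12825/30176 = 0.43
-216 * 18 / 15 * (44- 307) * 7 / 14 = 170424/5 = 34084.80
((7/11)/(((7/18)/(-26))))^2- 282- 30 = 181272/121 = 1498.12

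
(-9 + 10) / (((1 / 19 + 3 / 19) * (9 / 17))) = 323/36 = 8.97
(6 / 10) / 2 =3/10 = 0.30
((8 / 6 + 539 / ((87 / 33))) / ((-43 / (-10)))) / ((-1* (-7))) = 179030/26187 = 6.84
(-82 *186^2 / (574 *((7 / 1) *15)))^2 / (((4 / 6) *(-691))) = -199480536/41477275 = -4.81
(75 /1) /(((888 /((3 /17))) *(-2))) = -75/10064 = -0.01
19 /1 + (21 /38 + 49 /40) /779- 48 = -17167809/592040 = -29.00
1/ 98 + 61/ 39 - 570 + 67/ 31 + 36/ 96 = -268190833/473928 = -565.89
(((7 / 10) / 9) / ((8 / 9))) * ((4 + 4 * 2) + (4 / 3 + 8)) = 28/15 = 1.87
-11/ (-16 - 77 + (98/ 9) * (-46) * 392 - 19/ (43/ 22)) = 4257/76026601 = 0.00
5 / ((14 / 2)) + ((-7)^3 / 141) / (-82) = 60211/80934 = 0.74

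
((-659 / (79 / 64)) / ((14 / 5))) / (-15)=21088/1659 = 12.71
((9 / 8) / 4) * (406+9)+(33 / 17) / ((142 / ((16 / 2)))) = 4512369/38624 = 116.83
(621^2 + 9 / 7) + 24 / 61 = 164669424/427 = 385642.68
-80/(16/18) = -90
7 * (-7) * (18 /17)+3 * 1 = -831/17 = -48.88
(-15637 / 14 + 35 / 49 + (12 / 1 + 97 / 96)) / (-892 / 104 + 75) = -9637589/580272 = -16.61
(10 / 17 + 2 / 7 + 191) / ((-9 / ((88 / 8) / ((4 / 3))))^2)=306977/1904 = 161.23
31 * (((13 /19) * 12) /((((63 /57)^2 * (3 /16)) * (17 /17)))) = 490048/441 = 1111.22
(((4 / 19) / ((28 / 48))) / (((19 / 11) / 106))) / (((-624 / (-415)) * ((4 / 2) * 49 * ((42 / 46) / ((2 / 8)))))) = 5564735/135214716 = 0.04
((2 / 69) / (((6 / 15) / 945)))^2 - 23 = 2468458/529 = 4666.27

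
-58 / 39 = -1.49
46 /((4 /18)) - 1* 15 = 192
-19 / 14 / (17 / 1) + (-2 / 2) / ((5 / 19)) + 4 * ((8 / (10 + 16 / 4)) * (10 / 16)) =-2917/1190 = -2.45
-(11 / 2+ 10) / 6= -31/12 = -2.58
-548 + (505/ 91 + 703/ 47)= -2256088/4277 = -527.49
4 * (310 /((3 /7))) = 8680/3 = 2893.33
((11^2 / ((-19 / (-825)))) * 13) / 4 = 1297725/76 = 17075.33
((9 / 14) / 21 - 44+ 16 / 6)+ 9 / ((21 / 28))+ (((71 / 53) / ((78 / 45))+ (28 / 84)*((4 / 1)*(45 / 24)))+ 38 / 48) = -25.24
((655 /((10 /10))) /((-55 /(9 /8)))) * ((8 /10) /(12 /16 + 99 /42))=-5502/1595 = -3.45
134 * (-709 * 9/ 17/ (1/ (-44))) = 37622376/17 = 2213080.94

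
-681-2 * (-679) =677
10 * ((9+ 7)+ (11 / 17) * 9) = 3710/17 = 218.24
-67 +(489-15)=407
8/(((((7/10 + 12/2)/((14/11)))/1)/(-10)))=-11200/737 = -15.20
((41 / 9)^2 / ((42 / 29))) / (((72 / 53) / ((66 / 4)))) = 28420667/163296 = 174.04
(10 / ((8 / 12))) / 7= 2.14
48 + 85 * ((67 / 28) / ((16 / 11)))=187.83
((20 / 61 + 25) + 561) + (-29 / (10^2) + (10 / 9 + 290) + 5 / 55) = 529765169/603900 = 877.24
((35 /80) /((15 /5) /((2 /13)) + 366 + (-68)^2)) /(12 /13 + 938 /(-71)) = -6461/909083984 = 0.00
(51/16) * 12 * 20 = 765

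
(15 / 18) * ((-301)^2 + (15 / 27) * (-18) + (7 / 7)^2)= 226480/3 = 75493.33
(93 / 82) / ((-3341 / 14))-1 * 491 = -491.00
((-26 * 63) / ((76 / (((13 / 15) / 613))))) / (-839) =3549/97718330 = 0.00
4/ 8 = 1/2 = 0.50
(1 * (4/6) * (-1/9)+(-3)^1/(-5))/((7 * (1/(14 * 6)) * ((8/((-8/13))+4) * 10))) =-142/2025 = -0.07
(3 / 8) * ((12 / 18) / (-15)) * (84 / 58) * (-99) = 693/290 = 2.39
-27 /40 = -0.68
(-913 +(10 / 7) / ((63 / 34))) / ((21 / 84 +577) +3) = -1609172/1023561 = -1.57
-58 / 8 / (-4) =1.81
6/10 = 3/5 = 0.60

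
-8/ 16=-1/2 = -0.50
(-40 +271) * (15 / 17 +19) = 78078/17 = 4592.82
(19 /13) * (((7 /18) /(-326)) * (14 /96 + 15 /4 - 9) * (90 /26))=162925/5289024 = 0.03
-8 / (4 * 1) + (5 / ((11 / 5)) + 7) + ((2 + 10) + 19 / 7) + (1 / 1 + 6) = 28.99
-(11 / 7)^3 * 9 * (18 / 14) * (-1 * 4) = 431244/2401 = 179.61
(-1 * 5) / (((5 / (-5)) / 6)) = 30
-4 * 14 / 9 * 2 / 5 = -2.49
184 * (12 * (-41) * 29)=-2625312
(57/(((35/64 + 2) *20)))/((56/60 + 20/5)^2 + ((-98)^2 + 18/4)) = 82080/706568651 = 0.00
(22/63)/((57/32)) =0.20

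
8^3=512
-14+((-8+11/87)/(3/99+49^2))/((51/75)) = -14.00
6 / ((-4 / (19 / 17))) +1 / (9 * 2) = -248/153 = -1.62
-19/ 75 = -0.25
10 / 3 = 3.33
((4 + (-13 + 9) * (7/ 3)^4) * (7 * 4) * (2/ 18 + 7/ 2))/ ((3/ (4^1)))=-33779200/2187 = -15445.45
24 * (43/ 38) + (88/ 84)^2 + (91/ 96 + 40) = 18555347/268128 = 69.20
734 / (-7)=-734/7 = -104.86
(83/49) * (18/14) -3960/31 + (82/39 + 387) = 109285978/414687 = 263.54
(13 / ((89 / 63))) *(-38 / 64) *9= -140049/2848 = -49.17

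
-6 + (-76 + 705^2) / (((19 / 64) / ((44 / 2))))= 699704078/19 = 36826530.42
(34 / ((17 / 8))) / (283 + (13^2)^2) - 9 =-64895/7211 = -9.00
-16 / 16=-1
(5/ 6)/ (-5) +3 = 17/6 = 2.83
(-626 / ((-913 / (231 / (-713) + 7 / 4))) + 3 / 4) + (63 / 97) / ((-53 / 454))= -618644321/161283452 = -3.84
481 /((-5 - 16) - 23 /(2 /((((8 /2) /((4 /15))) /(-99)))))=-31746/1271 = -24.98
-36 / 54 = -2/3 = -0.67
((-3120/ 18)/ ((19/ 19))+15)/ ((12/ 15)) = -2375/12 = -197.92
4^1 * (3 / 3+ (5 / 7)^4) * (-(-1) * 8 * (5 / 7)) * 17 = 8230720/16807 = 489.72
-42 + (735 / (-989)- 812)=-845341/989 = -854.74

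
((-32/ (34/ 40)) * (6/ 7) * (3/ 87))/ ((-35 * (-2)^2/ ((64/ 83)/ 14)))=6144/14035217 = 0.00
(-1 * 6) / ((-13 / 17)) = 102/13 = 7.85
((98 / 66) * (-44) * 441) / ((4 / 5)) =-36015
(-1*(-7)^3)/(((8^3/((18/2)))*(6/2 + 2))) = 1.21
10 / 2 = 5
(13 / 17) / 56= 13/952 = 0.01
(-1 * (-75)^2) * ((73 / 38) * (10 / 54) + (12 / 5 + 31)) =-21645875/114 = -189876.10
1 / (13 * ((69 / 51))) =17/299 = 0.06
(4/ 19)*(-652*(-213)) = 555504/19 = 29237.05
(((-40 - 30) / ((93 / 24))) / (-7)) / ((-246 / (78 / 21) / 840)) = -41600/1271 = -32.73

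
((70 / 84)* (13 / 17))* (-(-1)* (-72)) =-780/17 = -45.88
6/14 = 3/7 = 0.43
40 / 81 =0.49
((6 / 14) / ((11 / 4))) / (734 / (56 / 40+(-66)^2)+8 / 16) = 174296/747593 = 0.23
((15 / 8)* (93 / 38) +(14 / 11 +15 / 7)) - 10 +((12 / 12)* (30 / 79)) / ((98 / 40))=-23825889/12944624 = -1.84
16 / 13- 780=-10124/13 = -778.77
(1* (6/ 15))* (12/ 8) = 3/5 = 0.60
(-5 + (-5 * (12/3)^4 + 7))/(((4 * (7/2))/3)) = -1917/7 = -273.86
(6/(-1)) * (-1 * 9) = 54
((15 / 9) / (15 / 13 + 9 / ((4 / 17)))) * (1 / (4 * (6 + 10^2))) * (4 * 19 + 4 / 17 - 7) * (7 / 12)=535535/132922728 = 0.00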